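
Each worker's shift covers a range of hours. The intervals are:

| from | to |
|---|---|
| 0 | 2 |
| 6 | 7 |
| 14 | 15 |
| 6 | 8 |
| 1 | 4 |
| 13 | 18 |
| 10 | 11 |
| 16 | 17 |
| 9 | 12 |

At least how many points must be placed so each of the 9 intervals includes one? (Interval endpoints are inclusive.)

5

By right end: [0,2]  [1,4]  [6,7]  [6,8]  [10,11]  [9,12]  [14,15]  [16,17]  [13,18]
[0,2] uncovered → point at 2; [6,7] uncovered → point at 7; [10,11] uncovered → point at 11; [14,15] uncovered → point at 15; [16,17] uncovered → point at 17.
Points: 2, 7, 11, 15, 17 (5 total).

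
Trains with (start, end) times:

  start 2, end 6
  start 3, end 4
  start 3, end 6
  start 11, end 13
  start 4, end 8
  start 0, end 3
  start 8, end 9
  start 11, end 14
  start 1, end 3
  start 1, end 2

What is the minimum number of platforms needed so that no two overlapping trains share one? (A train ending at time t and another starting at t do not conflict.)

Count concurrent intervals with a sweep; the peak is the room count.
starts: [0, 1, 1, 2, 3, 3, 4, 8, 11, 11]
ends:   [2, 3, 3, 4, 6, 6, 8, 9, 13, 14]
s0→1 s1→2 s1→3  — peak 3.

3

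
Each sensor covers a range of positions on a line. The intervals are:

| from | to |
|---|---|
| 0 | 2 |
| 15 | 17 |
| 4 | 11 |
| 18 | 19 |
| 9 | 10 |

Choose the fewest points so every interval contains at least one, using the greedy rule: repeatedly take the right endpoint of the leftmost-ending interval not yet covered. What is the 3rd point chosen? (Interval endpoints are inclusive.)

17

Sort by right endpoint; whenever an interval is uncovered, place a point at its right end.
Sorted: [0,2] [9,10] [4,11] [15,17] [18,19]
{[0,2]} hit by 2; {[9,10],[4,11]} hit by 10; {[15,17]} hit by 17; {[18,19]} hit by 19.
Points: 2, 10, 17, 19 (4 total).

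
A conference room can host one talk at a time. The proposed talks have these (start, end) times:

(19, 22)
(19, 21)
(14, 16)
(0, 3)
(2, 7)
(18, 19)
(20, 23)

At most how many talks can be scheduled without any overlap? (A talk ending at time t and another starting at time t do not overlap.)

Sorted by end: (0,3)  (2,7)  (14,16)  (18,19)  (19,21)  (19,22)  (20,23)
take (0,3); skip (2,7); take (14,16); take (18,19); take (19,21); skip (20,23).
Selected 4 talks.

4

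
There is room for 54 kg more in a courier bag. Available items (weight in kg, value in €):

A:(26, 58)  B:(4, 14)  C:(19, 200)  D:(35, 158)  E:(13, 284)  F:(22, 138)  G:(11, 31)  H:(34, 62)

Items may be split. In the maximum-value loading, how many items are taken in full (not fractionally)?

3

Greedy by value/weight ratio, highest first.
Ratios (sorted): E 21.85, C 10.53, F 6.27, D 4.51, B 3.50, G 2.82, A 2.23, H 1.82
take E (13 @ 284); take C (19 @ 200); take F (22 @ 138). Capacity used 54/54.
3 item(s) taken whole.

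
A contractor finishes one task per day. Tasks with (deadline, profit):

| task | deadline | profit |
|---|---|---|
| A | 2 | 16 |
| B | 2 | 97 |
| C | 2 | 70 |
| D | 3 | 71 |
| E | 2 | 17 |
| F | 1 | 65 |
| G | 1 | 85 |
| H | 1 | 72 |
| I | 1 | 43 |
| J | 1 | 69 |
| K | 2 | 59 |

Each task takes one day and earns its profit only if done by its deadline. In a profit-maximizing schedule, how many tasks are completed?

3

By profit: B(d2,97), G(d1,85), H(d1,72), D(d3,71), C(d2,70), J(d1,69), F(d1,65), K(d2,59), I(d1,43), E(d2,17), A(d2,16)
B→slot 2; G→slot 1; H skipped; D→slot 3; C skipped; J skipped; F skipped; K skipped; I skipped; E skipped; A skipped.
3 of 11 scheduled.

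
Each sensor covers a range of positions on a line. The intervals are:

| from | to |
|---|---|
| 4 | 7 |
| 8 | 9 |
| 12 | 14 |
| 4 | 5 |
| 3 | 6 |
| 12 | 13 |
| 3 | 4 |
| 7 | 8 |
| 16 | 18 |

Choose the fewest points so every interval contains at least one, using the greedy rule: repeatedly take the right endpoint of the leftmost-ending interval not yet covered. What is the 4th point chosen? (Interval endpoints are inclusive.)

18

Sort by right endpoint; whenever an interval is uncovered, place a point at its right end.
Sorted: [3,4] [4,5] [3,6] [4,7] [7,8] [8,9] [12,13] [12,14] [16,18]
{[3,4],[4,5],[3,6],[4,7]} hit by 4; {[7,8],[8,9]} hit by 8; {[12,13],[12,14]} hit by 13; {[16,18]} hit by 18.
Points: 4, 8, 13, 18 (4 total).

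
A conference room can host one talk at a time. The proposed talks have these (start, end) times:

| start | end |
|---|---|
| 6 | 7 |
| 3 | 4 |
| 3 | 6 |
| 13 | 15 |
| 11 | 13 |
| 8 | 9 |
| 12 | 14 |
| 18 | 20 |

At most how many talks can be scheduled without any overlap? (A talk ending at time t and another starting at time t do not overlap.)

Greedy by earliest finish: after sorting by end time, pick each interval compatible with the last pick.
Sorted by end: (3,4)  (3,6)  (6,7)  (8,9)  (11,13)  (12,14)  (13,15)  (18,20)
take (3,4); take (6,7); take (8,9); take (11,13); take (13,15); take (18,20).
Selected 6 talks.

6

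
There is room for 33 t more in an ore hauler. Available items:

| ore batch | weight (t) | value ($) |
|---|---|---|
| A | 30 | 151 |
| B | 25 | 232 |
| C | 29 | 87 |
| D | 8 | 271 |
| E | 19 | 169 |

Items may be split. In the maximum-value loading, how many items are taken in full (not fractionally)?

2

Greedy by value/weight ratio, highest first.
Order: D (271/8=33.88) > B (232/25=9.28) > E (169/19=8.89) > A (151/30=5.03) > C (87/29=3.00)
Fill: take D (8 @ 271) → take B (25 @ 232); 33/33 used.
2 item(s) taken whole.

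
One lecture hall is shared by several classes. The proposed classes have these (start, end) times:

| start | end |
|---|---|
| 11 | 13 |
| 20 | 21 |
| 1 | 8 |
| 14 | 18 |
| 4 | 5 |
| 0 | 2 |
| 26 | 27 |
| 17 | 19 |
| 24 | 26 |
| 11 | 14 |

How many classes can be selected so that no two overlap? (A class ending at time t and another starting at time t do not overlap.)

Sort by end time and greedily take each interval whose start is ≥ the last chosen end.
By end time: (0,2), (4,5), (1,8), (11,13), (11,14), (14,18), (17,19), (20,21), (24,26), (26,27).
Pick (0,2); next start ≥ 2 → (4,5); next start ≥ 5 → (11,13); next start ≥ 13 → (14,18); next start ≥ 18 → (20,21); next start ≥ 21 → (24,26); next start ≥ 26 → (26,27).
Selected 7 classes.

7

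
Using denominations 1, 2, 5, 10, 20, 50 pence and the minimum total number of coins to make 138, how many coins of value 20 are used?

Use the largest denomination that fits, subtract, and repeat.
138 − 2×50→38 − 1×20→18 − 1×10→8 − 1×5→3 − 1×2→1 − 1×1→0
Count of 20: 1

1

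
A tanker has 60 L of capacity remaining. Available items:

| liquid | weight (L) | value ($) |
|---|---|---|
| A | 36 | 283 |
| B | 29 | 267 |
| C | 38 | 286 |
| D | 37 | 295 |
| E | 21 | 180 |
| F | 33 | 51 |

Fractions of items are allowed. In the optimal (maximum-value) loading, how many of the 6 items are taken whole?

Order: B (267/29=9.21) > E (180/21=8.57) > D (295/37=7.97) > A (283/36=7.86) > C (286/38=7.53) > F (51/33=1.55)
Fill: take B (29 @ 267) → take E (21 @ 180) → take 10/37 of D → 79.73; 60/60 used.
2 item(s) taken whole; one partial (take 10/37 of D).

2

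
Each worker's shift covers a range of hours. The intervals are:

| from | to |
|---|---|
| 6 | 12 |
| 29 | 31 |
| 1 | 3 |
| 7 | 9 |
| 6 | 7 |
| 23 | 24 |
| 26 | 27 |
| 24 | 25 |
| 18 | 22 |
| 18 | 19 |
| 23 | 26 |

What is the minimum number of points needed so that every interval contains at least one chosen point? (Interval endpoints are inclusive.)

Sort by right endpoint; whenever an interval is uncovered, place a point at its right end.
Sorted: [1,3] [6,7] [7,9] [6,12] [18,19] [18,22] [23,24] [24,25] [23,26] [26,27] [29,31]
{[1,3]} hit by 3; {[6,7],[7,9],[6,12]} hit by 7; {[18,19],[18,22]} hit by 19; {[23,24],[24,25],[23,26]} hit by 24; {[26,27]} hit by 27; {[29,31]} hit by 31.
Points: 3, 7, 19, 24, 27, 31 (6 total).

6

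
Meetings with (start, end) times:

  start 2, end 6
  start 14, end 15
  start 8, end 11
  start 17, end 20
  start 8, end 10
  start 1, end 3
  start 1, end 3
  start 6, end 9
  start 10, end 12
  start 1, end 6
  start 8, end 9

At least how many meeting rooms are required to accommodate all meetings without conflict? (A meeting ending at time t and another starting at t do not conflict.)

Count concurrent intervals with a sweep; the peak is the room count.
Events (time:±→running): 1:+→1 1:+→2 1:+→3 2:+→4 … peak 4.

4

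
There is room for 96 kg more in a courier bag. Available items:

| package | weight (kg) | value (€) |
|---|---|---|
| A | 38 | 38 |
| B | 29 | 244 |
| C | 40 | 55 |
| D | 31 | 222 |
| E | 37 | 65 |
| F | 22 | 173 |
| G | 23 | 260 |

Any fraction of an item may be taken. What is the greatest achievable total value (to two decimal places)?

834.55

Ratios (sorted): G 11.30, B 8.41, F 7.86, D 7.16, E 1.76, C 1.38, A 1.00
take G (23 @ 260); take B (29 @ 244); take F (22 @ 173); take 22/31 of D → 157.55. Capacity used 96/96.
Total value = 834.55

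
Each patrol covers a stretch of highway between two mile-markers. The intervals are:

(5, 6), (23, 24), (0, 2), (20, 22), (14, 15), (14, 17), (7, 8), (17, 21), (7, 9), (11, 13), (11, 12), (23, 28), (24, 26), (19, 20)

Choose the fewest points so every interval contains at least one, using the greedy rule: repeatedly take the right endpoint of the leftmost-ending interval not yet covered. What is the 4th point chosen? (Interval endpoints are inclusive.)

Sort by right endpoint; whenever an interval is uncovered, place a point at its right end.
Sorted: [0,2] [5,6] [7,8] [7,9] [11,12] [11,13] [14,15] [14,17] [19,20] [17,21] [20,22] [23,24] [24,26] [23,28]
{[0,2]} hit by 2; {[5,6]} hit by 6; {[7,8],[7,9]} hit by 8; {[11,12],[11,13]} hit by 12; {[14,15],[14,17]} hit by 15; {[19,20],[17,21],[20,22]} hit by 20; {[23,24],[24,26],[23,28]} hit by 24.
Points: 2, 6, 8, 12, 15, 20, 24 (7 total).

12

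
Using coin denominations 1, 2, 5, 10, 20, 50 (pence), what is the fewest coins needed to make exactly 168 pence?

168 − 3×50→18 − 1×10→8 − 1×5→3 − 1×2→1 − 1×1→0
Total coins = 3 + 1 + 1 + 1 + 1 = 7

7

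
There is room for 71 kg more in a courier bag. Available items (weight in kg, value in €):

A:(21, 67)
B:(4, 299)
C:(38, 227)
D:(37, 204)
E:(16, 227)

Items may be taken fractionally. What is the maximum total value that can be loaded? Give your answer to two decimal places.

Order: B (299/4=74.75) > E (227/16=14.19) > C (227/38=5.97) > D (204/37=5.51) > A (67/21=3.19)
Fill: take B (4 @ 299) → take E (16 @ 227) → take C (38 @ 227) → take 13/37 of D → 71.68; 71/71 used.
Total value = 824.68

824.68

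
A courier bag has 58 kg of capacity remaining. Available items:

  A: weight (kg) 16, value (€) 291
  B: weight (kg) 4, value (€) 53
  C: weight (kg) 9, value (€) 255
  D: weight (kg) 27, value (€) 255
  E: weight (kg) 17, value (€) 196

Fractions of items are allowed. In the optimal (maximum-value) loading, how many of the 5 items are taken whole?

Order: C (255/9=28.33) > A (291/16=18.19) > B (53/4=13.25) > E (196/17=11.53) > D (255/27=9.44)
Fill: take C (9 @ 255) → take A (16 @ 291) → take B (4 @ 53) → take E (17 @ 196) → take 12/27 of D → 113.33; 58/58 used.
4 item(s) taken whole; one partial (take 12/27 of D).

4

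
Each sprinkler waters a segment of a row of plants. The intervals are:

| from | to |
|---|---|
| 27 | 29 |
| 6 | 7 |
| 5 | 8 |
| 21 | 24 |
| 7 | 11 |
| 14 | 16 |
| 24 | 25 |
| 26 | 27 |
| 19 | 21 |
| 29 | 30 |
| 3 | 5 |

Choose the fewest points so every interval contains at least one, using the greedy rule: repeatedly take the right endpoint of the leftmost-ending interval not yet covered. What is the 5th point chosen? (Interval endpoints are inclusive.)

25

Sorted: [3,5] [6,7] [5,8] [7,11] [14,16] [19,21] [21,24] [24,25] [26,27] [27,29] [29,30]
{[3,5]} hit by 5; {[6,7],[5,8],[7,11]} hit by 7; {[14,16]} hit by 16; {[19,21],[21,24]} hit by 21; {[24,25]} hit by 25; {[26,27],[27,29]} hit by 27; {[29,30]} hit by 30.
Points: 5, 7, 16, 21, 25, 27, 30 (7 total).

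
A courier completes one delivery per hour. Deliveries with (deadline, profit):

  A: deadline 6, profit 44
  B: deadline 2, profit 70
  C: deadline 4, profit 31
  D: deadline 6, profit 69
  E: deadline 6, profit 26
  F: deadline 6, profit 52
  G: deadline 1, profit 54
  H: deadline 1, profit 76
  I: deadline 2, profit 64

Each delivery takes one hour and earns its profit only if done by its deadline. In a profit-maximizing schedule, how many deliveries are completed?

6

Profit order: H=76 B=70 D=69 I=64 G=54 F=52 A=44 C=31 E=26
Assign: H→slot 1, B→slot 2, D→slot 6, I skipped, G skipped, F→slot 5, A→slot 4, C→slot 3, E skipped.
Slots: [1:H] [2:B] [3:C] [4:A] [5:F] [6:D]
6 of 9 scheduled.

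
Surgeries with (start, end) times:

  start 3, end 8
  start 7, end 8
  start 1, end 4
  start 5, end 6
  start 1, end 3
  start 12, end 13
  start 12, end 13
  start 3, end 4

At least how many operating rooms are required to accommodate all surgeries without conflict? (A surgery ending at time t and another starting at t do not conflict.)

Count concurrent intervals with a sweep; the peak is the room count.
Events (time:±→running): 1:+→1 1:+→2 3:-→1 3:+→2 3:+→3 … peak 3.

3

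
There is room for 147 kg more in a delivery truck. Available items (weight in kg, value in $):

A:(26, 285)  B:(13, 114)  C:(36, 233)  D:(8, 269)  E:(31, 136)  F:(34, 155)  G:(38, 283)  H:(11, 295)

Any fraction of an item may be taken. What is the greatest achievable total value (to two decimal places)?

Sort by value per unit weight and fill in that order.
Ratios (sorted): D 33.62, H 26.82, A 10.96, B 8.77, G 7.45, C 6.47, F 4.56, E 4.39
take D (8 @ 269); take H (11 @ 295); take A (26 @ 285); take B (13 @ 114); take G (38 @ 283); take C (36 @ 233); take 15/34 of F → 68.38. Capacity used 147/147.
Total value = 1547.38

1547.38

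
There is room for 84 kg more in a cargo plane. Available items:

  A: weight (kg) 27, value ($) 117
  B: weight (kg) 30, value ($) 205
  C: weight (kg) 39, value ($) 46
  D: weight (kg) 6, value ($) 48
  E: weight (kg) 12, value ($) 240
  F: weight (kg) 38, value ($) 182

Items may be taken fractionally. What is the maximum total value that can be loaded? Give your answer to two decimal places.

Greedy by value/weight ratio, highest first.
Ratios (sorted): E 20.00, D 8.00, B 6.83, F 4.79, A 4.33, C 1.18
take E (12 @ 240); take D (6 @ 48); take B (30 @ 205); take 36/38 of F → 172.42. Capacity used 84/84.
Total value = 665.42

665.42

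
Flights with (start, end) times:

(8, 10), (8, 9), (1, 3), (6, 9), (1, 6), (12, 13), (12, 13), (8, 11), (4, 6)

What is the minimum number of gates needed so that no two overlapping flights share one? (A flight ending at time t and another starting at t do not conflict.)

4

The answer is the maximum number of intervals overlapping at any instant.
Events (time:±→running): 1:+→1 1:+→2 3:-→1 4:+→2 6:-→1 6:-→0 6:+→1 8:+→2 8:+→3 8:+→4 … peak 4.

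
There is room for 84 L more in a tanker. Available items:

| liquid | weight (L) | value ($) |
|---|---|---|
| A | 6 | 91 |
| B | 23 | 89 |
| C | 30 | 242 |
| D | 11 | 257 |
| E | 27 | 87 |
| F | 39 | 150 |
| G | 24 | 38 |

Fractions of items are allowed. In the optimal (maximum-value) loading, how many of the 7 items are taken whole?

4

Sort by value per unit weight and fill in that order.
Ratios (sorted): D 23.36, A 15.17, C 8.07, B 3.87, F 3.85, E 3.22, G 1.58
take D (11 @ 257); take A (6 @ 91); take C (30 @ 242); take B (23 @ 89); take 14/39 of F → 53.85. Capacity used 84/84.
4 item(s) taken whole; one partial (take 14/39 of F).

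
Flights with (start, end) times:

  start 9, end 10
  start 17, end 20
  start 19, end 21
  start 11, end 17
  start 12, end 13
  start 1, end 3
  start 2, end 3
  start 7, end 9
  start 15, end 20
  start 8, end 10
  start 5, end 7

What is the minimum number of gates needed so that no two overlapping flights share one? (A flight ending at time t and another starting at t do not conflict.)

3

starts: [1, 2, 5, 7, 8, 9, 11, 12, 15, 17, 19]
ends:   [3, 3, 7, 9, 10, 10, 13, 17, 20, 20, 21]
s1→1 s2→2 e3→1 e3→0 s5→1 e7→0 s7→1 s8→2 e9→1 s9→2 e10→1 e10→0 s11→1 s12→2 e13→1 s15→2 e17→1 s17→2 s19→3  — peak 3.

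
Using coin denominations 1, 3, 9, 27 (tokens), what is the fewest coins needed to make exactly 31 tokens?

31 − 1×27→4 − 1×3→1 − 1×1→0
Total coins = 1 + 1 + 1 = 3

3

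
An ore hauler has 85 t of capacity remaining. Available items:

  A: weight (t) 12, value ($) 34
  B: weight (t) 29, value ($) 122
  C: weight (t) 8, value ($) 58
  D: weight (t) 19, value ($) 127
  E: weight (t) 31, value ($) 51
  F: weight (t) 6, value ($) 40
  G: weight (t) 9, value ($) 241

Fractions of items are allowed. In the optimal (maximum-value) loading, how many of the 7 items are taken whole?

6

Sort by value per unit weight and fill in that order.
Ratios (sorted): G 26.78, C 7.25, D 6.68, F 6.67, B 4.21, A 2.83, E 1.65
take G (9 @ 241); take C (8 @ 58); take D (19 @ 127); take F (6 @ 40); take B (29 @ 122); take A (12 @ 34); take 2/31 of E → 3.29. Capacity used 85/85.
6 item(s) taken whole; one partial (take 2/31 of E).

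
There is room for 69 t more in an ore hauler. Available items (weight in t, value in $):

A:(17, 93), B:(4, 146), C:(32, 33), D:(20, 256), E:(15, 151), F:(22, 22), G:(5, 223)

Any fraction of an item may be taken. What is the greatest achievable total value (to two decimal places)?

Sort by value per unit weight and fill in that order.
Order: G (223/5=44.60) > B (146/4=36.50) > D (256/20=12.80) > E (151/15=10.07) > A (93/17=5.47) > C (33/32=1.03) > F (22/22=1.00)
Fill: take G (5 @ 223) → take B (4 @ 146) → take D (20 @ 256) → take E (15 @ 151) → take A (17 @ 93) → take 8/32 of C → 8.25; 69/69 used.
Total value = 877.25

877.25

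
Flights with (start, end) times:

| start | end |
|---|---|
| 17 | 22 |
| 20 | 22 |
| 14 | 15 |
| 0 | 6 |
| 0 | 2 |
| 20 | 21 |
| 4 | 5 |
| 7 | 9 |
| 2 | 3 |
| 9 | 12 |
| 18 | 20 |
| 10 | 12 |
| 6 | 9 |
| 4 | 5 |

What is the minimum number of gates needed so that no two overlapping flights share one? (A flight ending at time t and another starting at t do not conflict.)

Count concurrent intervals with a sweep; the peak is the room count.
starts: [0, 0, 2, 4, 4, 6, 7, 9, 10, 14, 17, 18, 20, 20]
ends:   [2, 3, 5, 5, 6, 9, 9, 12, 12, 15, 20, 21, 22, 22]
s0→1 s0→2 e2→1 s2→2 e3→1 s4→2 s4→3  — peak 3.

3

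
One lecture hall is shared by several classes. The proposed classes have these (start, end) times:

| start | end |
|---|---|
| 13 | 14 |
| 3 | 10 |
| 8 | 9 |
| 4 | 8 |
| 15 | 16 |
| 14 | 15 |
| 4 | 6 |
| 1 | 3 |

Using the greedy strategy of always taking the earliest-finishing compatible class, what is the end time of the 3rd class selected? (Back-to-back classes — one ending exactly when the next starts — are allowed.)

Sort by end time and greedily take each interval whose start is ≥ the last chosen end.
Sorted by end: (1,3)  (4,6)  (4,8)  (8,9)  (3,10)  (13,14)  (14,15)  (15,16)
take (1,3); take (4,6); take (8,9); skip (3,10); take (13,14); take (14,15); take (15,16).
Selected: (1,3) (4,6) (8,9) (13,14) (14,15) (15,16)

9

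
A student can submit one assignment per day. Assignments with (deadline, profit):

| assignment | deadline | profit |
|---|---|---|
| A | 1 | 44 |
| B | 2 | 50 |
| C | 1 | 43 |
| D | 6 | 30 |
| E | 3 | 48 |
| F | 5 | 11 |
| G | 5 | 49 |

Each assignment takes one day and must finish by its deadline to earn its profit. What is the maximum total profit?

Take jobs in profit order; each goes to the latest open slot no later than its deadline.
Profit order: B=50 G=49 E=48 A=44 C=43 D=30 F=11
Assign: B→slot 2, G→slot 5, E→slot 3, A→slot 1, C skipped, D→slot 6, F→slot 4.
Slots: [1:A] [2:B] [3:E] [4:F] [5:G] [6:D]
Profit = 44 + 50 + 48 + 11 + 49 + 30 = 232

232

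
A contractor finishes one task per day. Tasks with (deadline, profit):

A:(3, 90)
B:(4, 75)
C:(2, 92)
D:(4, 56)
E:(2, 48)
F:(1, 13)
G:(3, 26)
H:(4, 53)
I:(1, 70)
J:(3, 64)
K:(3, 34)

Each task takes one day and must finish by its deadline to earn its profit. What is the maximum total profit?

327

Take jobs in profit order; each goes to the latest open slot no later than its deadline.
Profit order: C=92 A=90 B=75 I=70 J=64 D=56 H=53 E=48 K=34 G=26 F=13
Assign: C→slot 2, A→slot 3, B→slot 4, I→slot 1, J skipped, D skipped, H skipped, E skipped, K skipped, G skipped, F skipped.
Slots: [1:I] [2:C] [3:A] [4:B]
Profit = 70 + 92 + 90 + 75 = 327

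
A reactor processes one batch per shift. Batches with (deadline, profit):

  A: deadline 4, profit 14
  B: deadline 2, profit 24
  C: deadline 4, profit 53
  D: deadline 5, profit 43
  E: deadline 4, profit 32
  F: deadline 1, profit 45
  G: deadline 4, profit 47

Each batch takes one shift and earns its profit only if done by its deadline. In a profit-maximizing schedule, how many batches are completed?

Sort by profit descending; place each in the latest free slot ≤ its deadline.
By profit: C(d4,53), G(d4,47), F(d1,45), D(d5,43), E(d4,32), B(d2,24), A(d4,14)
C→slot 4; G→slot 3; F→slot 1; D→slot 5; E→slot 2; B skipped; A skipped.
5 of 7 scheduled.

5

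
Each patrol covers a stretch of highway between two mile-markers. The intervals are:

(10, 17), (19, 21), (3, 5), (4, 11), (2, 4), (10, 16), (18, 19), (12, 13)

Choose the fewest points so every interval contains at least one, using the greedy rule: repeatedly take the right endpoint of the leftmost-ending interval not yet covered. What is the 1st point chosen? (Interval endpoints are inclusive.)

Sorted: [2,4] [3,5] [4,11] [12,13] [10,16] [10,17] [18,19] [19,21]
{[2,4],[3,5],[4,11]} hit by 4; {[12,13],[10,16],[10,17]} hit by 13; {[18,19],[19,21]} hit by 19.
Points: 4, 13, 19 (3 total).

4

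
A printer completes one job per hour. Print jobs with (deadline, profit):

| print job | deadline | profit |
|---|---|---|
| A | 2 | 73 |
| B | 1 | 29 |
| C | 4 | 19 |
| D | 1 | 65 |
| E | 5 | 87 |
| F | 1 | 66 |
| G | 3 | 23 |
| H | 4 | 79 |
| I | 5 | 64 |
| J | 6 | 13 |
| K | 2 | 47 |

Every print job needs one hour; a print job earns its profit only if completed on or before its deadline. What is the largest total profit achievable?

382

Sort by profit descending; place each in the latest free slot ≤ its deadline.
Profit order: E=87 H=79 A=73 F=66 D=65 I=64 K=47 B=29 G=23 C=19 J=13
Assign: E→slot 5, H→slot 4, A→slot 2, F→slot 1, D skipped, I→slot 3, K skipped, B skipped, G skipped, C skipped, J→slot 6.
Slots: [1:F] [2:A] [3:I] [4:H] [5:E] [6:J]
Profit = 66 + 73 + 64 + 79 + 87 + 13 = 382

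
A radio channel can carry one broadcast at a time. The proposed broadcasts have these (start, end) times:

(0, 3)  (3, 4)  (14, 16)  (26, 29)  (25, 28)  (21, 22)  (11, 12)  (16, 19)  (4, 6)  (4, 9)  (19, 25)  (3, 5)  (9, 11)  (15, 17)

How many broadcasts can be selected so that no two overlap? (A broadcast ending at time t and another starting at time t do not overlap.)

9

Sort by end time and greedily take each interval whose start is ≥ the last chosen end.
Sorted by end: (0,3)  (3,4)  (3,5)  (4,6)  (4,9)  (9,11)  (11,12)  (14,16)  (15,17)  (16,19)  (21,22)  (19,25)  (25,28)  (26,29)
take (0,3); take (3,4); skip (3,5); take (4,6); take (9,11); take (11,12); take (14,16); take (16,19); take (21,22); skip (19,25); take (25,28).
Selected 9 broadcasts.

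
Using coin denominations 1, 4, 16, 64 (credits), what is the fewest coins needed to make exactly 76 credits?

76 = 1×64 + 3×4
Total coins = 1 + 3 = 4

4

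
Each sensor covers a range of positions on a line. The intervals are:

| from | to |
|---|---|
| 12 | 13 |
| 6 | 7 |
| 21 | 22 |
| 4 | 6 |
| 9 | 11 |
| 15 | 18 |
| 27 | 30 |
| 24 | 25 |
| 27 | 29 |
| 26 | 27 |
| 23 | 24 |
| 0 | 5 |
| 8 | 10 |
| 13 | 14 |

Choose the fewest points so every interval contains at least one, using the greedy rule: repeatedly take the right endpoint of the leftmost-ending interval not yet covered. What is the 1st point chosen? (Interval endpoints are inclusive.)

Process intervals by earliest right end; each time one isn't hit yet, stab at its right endpoint.
Sorted: [0,5] [4,6] [6,7] [8,10] [9,11] [12,13] [13,14] [15,18] [21,22] [23,24] [24,25] [26,27] [27,29] [27,30]
{[0,5],[4,6]} hit by 5; {[6,7]} hit by 7; {[8,10],[9,11]} hit by 10; {[12,13],[13,14]} hit by 13; {[15,18]} hit by 18; {[21,22]} hit by 22; {[23,24],[24,25]} hit by 24; {[26,27],[27,29],[27,30]} hit by 27.
Points: 5, 7, 10, 13, 18, 22, 24, 27 (8 total).

5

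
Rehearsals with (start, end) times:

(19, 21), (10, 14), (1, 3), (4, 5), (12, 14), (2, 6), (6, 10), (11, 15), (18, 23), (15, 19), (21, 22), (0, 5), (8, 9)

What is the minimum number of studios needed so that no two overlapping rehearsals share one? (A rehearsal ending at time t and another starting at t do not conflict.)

starts: [0, 1, 2, 4, 6, 8, 10, 11, 12, 15, 18, 19, 21]
ends:   [3, 5, 5, 6, 9, 10, 14, 14, 15, 19, 21, 22, 23]
s0→1 s1→2 s2→3  — peak 3.

3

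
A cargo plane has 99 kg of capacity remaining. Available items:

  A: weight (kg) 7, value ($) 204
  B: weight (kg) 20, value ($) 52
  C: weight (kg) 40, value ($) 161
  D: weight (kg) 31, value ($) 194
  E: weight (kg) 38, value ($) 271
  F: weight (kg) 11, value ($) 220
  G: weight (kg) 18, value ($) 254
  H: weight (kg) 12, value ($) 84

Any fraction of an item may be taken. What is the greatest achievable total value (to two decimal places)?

Greedy by value/weight ratio, highest first.
Ratios (sorted): A 29.14, F 20.00, G 14.11, E 7.13, H 7.00, D 6.26, C 4.03, B 2.60
take A (7 @ 204); take F (11 @ 220); take G (18 @ 254); take E (38 @ 271); take H (12 @ 84); take 13/31 of D → 81.35. Capacity used 99/99.
Total value = 1114.35

1114.35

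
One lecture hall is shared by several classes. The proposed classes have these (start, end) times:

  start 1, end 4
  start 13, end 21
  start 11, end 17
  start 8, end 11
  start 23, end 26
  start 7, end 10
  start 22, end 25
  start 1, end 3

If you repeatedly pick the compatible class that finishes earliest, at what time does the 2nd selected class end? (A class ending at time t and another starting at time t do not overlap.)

10

Greedy by earliest finish: after sorting by end time, pick each interval compatible with the last pick.
By end time: (1,3), (1,4), (7,10), (8,11), (11,17), (13,21), (22,25), (23,26).
Pick (1,3); next start ≥ 3 → (7,10); next start ≥ 10 → (11,17); next start ≥ 17 → (22,25).
Selected: (1,3) (7,10) (11,17) (22,25)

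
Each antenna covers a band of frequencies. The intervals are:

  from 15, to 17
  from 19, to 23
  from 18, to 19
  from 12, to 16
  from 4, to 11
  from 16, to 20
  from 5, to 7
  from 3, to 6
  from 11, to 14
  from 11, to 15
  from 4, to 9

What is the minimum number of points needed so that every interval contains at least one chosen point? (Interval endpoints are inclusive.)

4

By right end: [3,6]  [5,7]  [4,9]  [4,11]  [11,14]  [11,15]  [12,16]  [15,17]  [18,19]  [16,20]  [19,23]
[3,6] uncovered → point at 6; [11,14] uncovered → point at 14; [15,17] uncovered → point at 17; [18,19] uncovered → point at 19.
Points: 6, 14, 17, 19 (4 total).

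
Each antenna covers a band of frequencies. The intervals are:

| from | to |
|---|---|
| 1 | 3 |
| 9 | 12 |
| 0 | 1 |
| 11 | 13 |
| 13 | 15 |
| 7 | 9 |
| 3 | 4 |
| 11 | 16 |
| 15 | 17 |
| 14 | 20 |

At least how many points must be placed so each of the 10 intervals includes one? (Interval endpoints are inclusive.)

Sort by right endpoint; whenever an interval is uncovered, place a point at its right end.
Sorted: [0,1] [1,3] [3,4] [7,9] [9,12] [11,13] [13,15] [11,16] [15,17] [14,20]
{[0,1],[1,3]} hit by 1; {[3,4]} hit by 4; {[7,9],[9,12]} hit by 9; {[11,13],[13,15],[11,16]} hit by 13; {[15,17],[14,20]} hit by 17.
Points: 1, 4, 9, 13, 17 (5 total).

5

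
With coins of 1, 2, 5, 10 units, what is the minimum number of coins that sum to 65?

7

Greedy: take as many of the largest coin as possible, then repeat with the remainder.
65 − 6×10→5 − 1×5→0
Total coins = 6 + 1 = 7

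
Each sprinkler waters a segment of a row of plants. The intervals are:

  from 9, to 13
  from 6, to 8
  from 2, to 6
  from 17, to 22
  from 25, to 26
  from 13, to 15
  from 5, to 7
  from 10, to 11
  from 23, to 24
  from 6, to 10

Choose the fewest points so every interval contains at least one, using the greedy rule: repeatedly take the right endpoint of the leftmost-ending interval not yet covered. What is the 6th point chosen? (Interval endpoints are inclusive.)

Sorted: [2,6] [5,7] [6,8] [6,10] [10,11] [9,13] [13,15] [17,22] [23,24] [25,26]
{[2,6],[5,7],[6,8],[6,10]} hit by 6; {[10,11],[9,13]} hit by 11; {[13,15]} hit by 15; {[17,22]} hit by 22; {[23,24]} hit by 24; {[25,26]} hit by 26.
Points: 6, 11, 15, 22, 24, 26 (6 total).

26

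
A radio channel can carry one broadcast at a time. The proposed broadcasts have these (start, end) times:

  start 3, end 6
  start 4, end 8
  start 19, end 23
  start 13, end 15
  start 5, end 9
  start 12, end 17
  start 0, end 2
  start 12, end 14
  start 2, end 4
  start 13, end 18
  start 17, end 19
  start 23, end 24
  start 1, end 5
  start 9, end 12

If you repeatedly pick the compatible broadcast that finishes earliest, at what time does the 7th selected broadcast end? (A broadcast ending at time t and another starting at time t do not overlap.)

By end time: (0,2), (2,4), (1,5), (3,6), (4,8), (5,9), (9,12), (12,14), (13,15), (12,17), (13,18), (17,19), (19,23), (23,24).
Pick (0,2); next start ≥ 2 → (2,4); next start ≥ 4 → (4,8); next start ≥ 8 → (9,12); next start ≥ 12 → (12,14); next start ≥ 14 → (17,19); next start ≥ 19 → (19,23); next start ≥ 23 → (23,24).
Selected: (0,2) (2,4) (4,8) (9,12) (12,14) (17,19) (19,23) (23,24)

23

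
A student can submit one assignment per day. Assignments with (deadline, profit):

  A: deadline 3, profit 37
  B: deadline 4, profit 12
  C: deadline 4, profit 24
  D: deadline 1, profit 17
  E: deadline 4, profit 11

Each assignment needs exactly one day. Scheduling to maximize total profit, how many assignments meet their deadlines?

4

By profit: A(d3,37), C(d4,24), D(d1,17), B(d4,12), E(d4,11)
A→slot 3; C→slot 4; D→slot 1; B→slot 2; E skipped.
4 of 5 scheduled.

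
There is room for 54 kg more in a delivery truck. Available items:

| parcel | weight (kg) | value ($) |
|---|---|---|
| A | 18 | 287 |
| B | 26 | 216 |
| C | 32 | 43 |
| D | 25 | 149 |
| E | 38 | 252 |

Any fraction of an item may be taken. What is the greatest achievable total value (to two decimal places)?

569.32

Greedy by value/weight ratio, highest first.
Order: A (287/18=15.94) > B (216/26=8.31) > E (252/38=6.63) > D (149/25=5.96) > C (43/32=1.34)
Fill: take A (18 @ 287) → take B (26 @ 216) → take 10/38 of E → 66.32; 54/54 used.
Total value = 569.32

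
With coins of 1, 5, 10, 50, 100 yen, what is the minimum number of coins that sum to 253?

Greedy: take as many of the largest coin as possible, then repeat with the remainder.
253 − 2×100→53 − 1×50→3 − 3×1→0
Total coins = 2 + 1 + 3 = 6

6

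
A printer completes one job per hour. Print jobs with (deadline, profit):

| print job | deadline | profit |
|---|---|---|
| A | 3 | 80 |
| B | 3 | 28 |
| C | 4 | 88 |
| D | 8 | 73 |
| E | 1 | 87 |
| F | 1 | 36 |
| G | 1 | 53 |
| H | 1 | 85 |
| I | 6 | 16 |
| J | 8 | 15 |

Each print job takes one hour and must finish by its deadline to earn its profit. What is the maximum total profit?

387

Sort by profit descending; place each in the latest free slot ≤ its deadline.
By profit: C(d4,88), E(d1,87), H(d1,85), A(d3,80), D(d8,73), G(d1,53), F(d1,36), B(d3,28), I(d6,16), J(d8,15)
C→slot 4; E→slot 1; H skipped; A→slot 3; D→slot 8; G skipped; F skipped; B→slot 2; I→slot 6; J→slot 7.
Profit = 87 + 28 + 80 + 88 + 16 + 15 + 73 = 387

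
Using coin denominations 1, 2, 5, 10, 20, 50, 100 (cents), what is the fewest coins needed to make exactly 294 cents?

294 = 2×100 + 1×50 + 2×20 + 2×2
Total coins = 2 + 1 + 2 + 2 = 7

7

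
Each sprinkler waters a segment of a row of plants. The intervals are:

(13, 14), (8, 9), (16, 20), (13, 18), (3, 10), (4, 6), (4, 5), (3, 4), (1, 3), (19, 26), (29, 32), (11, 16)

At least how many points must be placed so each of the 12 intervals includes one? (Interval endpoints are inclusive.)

6

Sorted: [1,3] [3,4] [4,5] [4,6] [8,9] [3,10] [13,14] [11,16] [13,18] [16,20] [19,26] [29,32]
{[1,3],[3,4]} hit by 3; {[4,5],[4,6]} hit by 5; {[8,9],[3,10]} hit by 9; {[13,14],[11,16],[13,18]} hit by 14; {[16,20],[19,26]} hit by 20; {[29,32]} hit by 32.
Points: 3, 5, 9, 14, 20, 32 (6 total).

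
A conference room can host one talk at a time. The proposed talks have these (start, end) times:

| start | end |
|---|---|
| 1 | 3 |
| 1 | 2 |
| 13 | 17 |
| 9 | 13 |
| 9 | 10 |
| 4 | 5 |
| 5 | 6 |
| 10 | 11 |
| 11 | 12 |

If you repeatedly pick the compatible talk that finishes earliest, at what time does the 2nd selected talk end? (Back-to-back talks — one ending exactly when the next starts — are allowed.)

5

Sort by end time and greedily take each interval whose start is ≥ the last chosen end.
Sorted by end: (1,2)  (1,3)  (4,5)  (5,6)  (9,10)  (10,11)  (11,12)  (9,13)  (13,17)
take (1,2); skip (1,3); take (4,5); take (5,6); take (9,10); take (10,11); take (11,12); take (13,17).
Selected: (1,2) (4,5) (5,6) (9,10) (10,11) (11,12) (13,17)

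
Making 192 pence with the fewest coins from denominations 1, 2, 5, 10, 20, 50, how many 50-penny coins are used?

3

Use the largest denomination that fits, subtract, and repeat.
192 − 3×50→42 − 2×20→2 − 1×2→0
Count of 50: 3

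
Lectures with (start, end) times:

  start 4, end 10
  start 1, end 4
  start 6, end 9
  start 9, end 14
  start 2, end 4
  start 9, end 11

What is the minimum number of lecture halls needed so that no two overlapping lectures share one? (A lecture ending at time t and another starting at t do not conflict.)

Count concurrent intervals with a sweep; the peak is the room count.
Events (time:±→running): 1:+→1 2:+→2 4:-→1 4:-→0 4:+→1 6:+→2 9:-→1 9:+→2 9:+→3 … peak 3.

3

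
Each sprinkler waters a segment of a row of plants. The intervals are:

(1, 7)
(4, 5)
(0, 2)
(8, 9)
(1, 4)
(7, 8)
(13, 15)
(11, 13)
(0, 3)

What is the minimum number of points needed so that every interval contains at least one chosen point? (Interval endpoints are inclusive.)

Sorted: [0,2] [0,3] [1,4] [4,5] [1,7] [7,8] [8,9] [11,13] [13,15]
{[0,2],[0,3],[1,4]} hit by 2; {[4,5],[1,7]} hit by 5; {[7,8],[8,9]} hit by 8; {[11,13],[13,15]} hit by 13.
Points: 2, 5, 8, 13 (4 total).

4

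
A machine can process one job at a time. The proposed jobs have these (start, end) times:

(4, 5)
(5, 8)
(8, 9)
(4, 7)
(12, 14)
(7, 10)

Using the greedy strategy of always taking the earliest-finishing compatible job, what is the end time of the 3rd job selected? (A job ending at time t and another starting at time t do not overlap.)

9

Greedy by earliest finish: after sorting by end time, pick each interval compatible with the last pick.
By end time: (4,5), (4,7), (5,8), (8,9), (7,10), (12,14).
Pick (4,5); next start ≥ 5 → (5,8); next start ≥ 8 → (8,9); next start ≥ 9 → (12,14).
Selected: (4,5) (5,8) (8,9) (12,14)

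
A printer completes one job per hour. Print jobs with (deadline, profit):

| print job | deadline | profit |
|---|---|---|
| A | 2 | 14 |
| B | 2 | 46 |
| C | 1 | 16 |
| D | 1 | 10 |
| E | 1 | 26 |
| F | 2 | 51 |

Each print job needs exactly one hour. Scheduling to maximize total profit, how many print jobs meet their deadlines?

Take jobs in profit order; each goes to the latest open slot no later than its deadline.
By profit: F(d2,51), B(d2,46), E(d1,26), C(d1,16), A(d2,14), D(d1,10)
F→slot 2; B→slot 1; E skipped; C skipped; A skipped; D skipped.
2 of 6 scheduled.

2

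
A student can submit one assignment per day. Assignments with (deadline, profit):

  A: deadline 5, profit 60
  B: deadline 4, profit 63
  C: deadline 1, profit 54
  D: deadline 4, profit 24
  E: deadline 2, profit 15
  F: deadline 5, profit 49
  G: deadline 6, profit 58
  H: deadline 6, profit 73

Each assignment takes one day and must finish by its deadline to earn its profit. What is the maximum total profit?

Sort by profit descending; place each in the latest free slot ≤ its deadline.
By profit: H(d6,73), B(d4,63), A(d5,60), G(d6,58), C(d1,54), F(d5,49), D(d4,24), E(d2,15)
H→slot 6; B→slot 4; A→slot 5; G→slot 3; C→slot 1; F→slot 2; D skipped; E skipped.
Profit = 54 + 49 + 58 + 63 + 60 + 73 = 357

357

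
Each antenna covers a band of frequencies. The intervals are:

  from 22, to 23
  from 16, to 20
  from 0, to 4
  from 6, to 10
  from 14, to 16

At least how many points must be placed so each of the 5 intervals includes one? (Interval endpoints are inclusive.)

4

Sorted: [0,4] [6,10] [14,16] [16,20] [22,23]
{[0,4]} hit by 4; {[6,10]} hit by 10; {[14,16],[16,20]} hit by 16; {[22,23]} hit by 23.
Points: 4, 10, 16, 23 (4 total).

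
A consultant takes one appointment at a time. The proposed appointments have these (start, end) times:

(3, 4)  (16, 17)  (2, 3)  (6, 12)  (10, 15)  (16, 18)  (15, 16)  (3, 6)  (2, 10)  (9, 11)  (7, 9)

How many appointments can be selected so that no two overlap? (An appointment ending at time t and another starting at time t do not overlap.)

6

Sort by end time and greedily take each interval whose start is ≥ the last chosen end.
Sorted by end: (2,3)  (3,4)  (3,6)  (7,9)  (2,10)  (9,11)  (6,12)  (10,15)  (15,16)  (16,17)  (16,18)
take (2,3); take (3,4); take (7,9); take (9,11); skip (6,12); skip (10,15); take (15,16); take (16,17).
Selected 6 appointments.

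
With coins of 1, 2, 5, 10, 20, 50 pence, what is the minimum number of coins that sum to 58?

Greedy: take as many of the largest coin as possible, then repeat with the remainder.
58 = 1×50 + 1×5 + 1×2 + 1×1
Total coins = 1 + 1 + 1 + 1 = 4

4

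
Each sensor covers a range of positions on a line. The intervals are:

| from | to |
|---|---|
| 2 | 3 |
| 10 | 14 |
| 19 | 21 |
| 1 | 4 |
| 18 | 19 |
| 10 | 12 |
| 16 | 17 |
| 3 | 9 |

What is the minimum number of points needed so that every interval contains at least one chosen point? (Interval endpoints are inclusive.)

By right end: [2,3]  [1,4]  [3,9]  [10,12]  [10,14]  [16,17]  [18,19]  [19,21]
[2,3] uncovered → point at 3; [10,12] uncovered → point at 12; [16,17] uncovered → point at 17; [18,19] uncovered → point at 19.
Points: 3, 12, 17, 19 (4 total).

4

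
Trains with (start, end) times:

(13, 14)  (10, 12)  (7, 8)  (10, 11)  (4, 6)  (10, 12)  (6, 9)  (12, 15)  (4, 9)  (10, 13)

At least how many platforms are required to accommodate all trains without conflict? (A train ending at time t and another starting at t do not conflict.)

4

The answer is the maximum number of intervals overlapping at any instant.
starts: [4, 4, 6, 7, 10, 10, 10, 10, 12, 13]
ends:   [6, 8, 9, 9, 11, 12, 12, 13, 14, 15]
s4→1 s4→2 e6→1 s6→2 s7→3 e8→2 e9→1 e9→0 s10→1 s10→2 s10→3 s10→4  — peak 4.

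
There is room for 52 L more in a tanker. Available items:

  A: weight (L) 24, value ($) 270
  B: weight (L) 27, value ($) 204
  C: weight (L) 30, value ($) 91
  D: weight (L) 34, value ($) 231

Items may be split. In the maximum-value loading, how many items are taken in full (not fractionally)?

Order: A (270/24=11.25) > B (204/27=7.56) > D (231/34=6.79) > C (91/30=3.03)
Fill: take A (24 @ 270) → take B (27 @ 204) → take 1/34 of D → 6.79; 52/52 used.
2 item(s) taken whole; one partial (take 1/34 of D).

2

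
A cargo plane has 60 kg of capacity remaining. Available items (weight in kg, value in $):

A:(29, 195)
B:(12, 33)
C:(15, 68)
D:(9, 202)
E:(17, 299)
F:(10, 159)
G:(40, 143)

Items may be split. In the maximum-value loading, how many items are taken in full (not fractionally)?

3

Greedy by value/weight ratio, highest first.
Order: D (202/9=22.44) > E (299/17=17.59) > F (159/10=15.90) > A (195/29=6.72) > C (68/15=4.53) > G (143/40=3.58) > B (33/12=2.75)
Fill: take D (9 @ 202) → take E (17 @ 299) → take F (10 @ 159) → take 24/29 of A → 161.38; 60/60 used.
3 item(s) taken whole; one partial (take 24/29 of A).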